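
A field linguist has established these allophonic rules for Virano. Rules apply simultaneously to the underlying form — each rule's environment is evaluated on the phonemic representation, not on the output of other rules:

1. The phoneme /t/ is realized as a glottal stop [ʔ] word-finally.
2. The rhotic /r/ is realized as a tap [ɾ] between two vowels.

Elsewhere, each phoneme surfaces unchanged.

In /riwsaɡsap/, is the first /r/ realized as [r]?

Yes

/r/ (word-initial) fails the environment for rule 2, so it stays [r].
The actual realization is [r], which matches [r].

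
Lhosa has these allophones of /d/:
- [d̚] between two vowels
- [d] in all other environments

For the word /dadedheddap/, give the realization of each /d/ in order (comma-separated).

Occurrence 1 (position 1): no conditioning environment matches → elsewhere allophone [d].
Occurrence 2 (position 3): between two vowels → [d̚].
Occurrence 3 (position 5): no conditioning environment matches → elsewhere allophone [d].
Occurrence 4 (position 8): no conditioning environment matches → elsewhere allophone [d].
Occurrence 5 (position 9): no conditioning environment matches → elsewhere allophone [d].

[d], [d̚], [d], [d], [d]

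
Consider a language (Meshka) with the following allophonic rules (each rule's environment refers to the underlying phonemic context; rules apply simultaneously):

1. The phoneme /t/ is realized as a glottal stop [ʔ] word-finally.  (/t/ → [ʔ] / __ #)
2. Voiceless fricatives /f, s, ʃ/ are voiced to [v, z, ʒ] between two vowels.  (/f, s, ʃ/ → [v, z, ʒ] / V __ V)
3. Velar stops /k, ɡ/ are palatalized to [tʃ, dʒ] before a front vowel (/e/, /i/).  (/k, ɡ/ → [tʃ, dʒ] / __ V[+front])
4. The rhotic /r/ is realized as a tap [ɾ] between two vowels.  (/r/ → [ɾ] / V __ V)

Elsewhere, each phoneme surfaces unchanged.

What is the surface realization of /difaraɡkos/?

/d/ stays [d].
/i/ stays [i].
Rule 2 applies to /f/ (between /i/ and /a/: between two vowels) → [v].
/a/ — not in any rule's target class → [a].
/r/ meets the environment for rule 4 (between two vowels) → [ɾ].
/a/ — not in any rule's target class → [a].
/ɡ/ — between /a/ and /k/; rule 3 does not apply here → [ɡ].
/k/ (between /ɡ/ and /o/) is in the target of rule 3 but the environment (before a front vowel) is not met → [k].
/o/ (between /k/ and /s/): no rule targets it → [o].
/s/ (word-final): rule 2 targets it, but not between two vowels → unchanged [s].

[divaɾaɡkos]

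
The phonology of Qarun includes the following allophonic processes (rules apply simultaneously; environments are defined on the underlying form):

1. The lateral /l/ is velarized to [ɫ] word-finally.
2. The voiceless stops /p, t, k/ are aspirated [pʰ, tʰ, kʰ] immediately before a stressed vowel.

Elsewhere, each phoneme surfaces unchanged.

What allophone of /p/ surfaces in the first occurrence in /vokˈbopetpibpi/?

/p/ — between /o/ and /e/; rule 2 does not apply here → [p].

[p]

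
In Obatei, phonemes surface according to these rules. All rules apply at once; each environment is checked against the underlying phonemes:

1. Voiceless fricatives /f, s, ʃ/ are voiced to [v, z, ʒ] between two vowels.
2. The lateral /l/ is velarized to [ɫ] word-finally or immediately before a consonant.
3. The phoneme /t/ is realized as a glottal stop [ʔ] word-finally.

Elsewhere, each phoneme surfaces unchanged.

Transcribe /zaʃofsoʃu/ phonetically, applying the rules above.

/z/ — not in any rule's target class → [z].
/a/ (between /z/ and /ʃ/): no rule targets it → [a].
/ʃ/ (between /a/ and /o/) occurs between two vowels → [ʒ] by rule 1.
/o/ (between /ʃ/ and /f/) is unaffected → [o].
/f/ (between /o/ and /s/) fails the environment for rule 1, so it stays [f].
/s/ (between /f/ and /o/) fails the environment for rule 1, so it stays [s].
/o/ (between /s/ and /ʃ/) is unaffected → [o].
/ʃ/ meets the environment for rule 1 (between two vowels) → [ʒ].
/u/ — not in any rule's target class → [u].

[zaʒofsoʒu]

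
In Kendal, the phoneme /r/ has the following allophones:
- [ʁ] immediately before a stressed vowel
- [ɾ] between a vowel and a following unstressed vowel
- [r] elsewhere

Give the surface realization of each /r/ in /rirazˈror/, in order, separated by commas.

Occurrence 1 (position 1): no conditioning environment matches → elsewhere allophone [r].
Occurrence 2 (position 3): between a vowel and a following unstressed vowel → [ɾ].
Occurrence 3 (position 6): immediately before a stressed vowel → [ʁ].
Occurrence 4 (position 8): no conditioning environment matches → elsewhere allophone [r].

[r], [ɾ], [ʁ], [r]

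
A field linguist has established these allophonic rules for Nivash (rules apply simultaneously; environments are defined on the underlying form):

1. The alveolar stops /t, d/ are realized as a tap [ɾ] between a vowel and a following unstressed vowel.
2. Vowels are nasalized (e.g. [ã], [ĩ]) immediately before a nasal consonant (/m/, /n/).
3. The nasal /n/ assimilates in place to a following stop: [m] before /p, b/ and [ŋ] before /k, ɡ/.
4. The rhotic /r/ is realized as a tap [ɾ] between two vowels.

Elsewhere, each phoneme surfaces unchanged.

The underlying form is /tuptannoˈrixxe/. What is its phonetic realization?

[tuptãnnoˈɾixxe]

/t/ (word-initial) is in the target of rule 1 but the environment (between a vowel and a following unstressed vowel) is not met → [t].
/u/ — between /t/ and /p/; rule 2 does not apply here → [u].
/p/ stays [p].
/t/ (between /p/ and /a/) fails the environment for rule 1, so it stays [t].
/a/ — between /t/ and /n/, before a nasal consonant — surfaces as [ã] (rule 2).
/n/ (between /a/ and /n/) is in the target of rule 3 but the environment (before a labial or velar stop) is not met → [n].
/n/ (between /n/ and /o/) is in the target of rule 3 but the environment (before a labial or velar stop) is not met → [n].
/o/ (between /n/ and /r/): rule 2 targets it, but not before a nasal consonant → unchanged [o].
Rule 4 applies to /r/ (between /o/ and /i/: between two vowels) → [ɾ].
/i/ (between /r/ and /x/) fails the environment for rule 2, so it stays [i].
/x/ stays [x].
/x/ stays [x].
/e/ (word-final) is in the target of rule 2 but the environment (before a nasal consonant) is not met → [e].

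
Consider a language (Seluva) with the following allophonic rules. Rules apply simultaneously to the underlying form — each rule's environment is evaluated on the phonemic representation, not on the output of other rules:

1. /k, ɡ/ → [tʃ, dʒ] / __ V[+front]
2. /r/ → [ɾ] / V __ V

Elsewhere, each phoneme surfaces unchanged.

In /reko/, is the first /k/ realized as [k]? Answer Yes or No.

/k/ — between /e/ and /o/; rule 1 does not apply here → [k].
The actual realization is [k], which matches [k].

Yes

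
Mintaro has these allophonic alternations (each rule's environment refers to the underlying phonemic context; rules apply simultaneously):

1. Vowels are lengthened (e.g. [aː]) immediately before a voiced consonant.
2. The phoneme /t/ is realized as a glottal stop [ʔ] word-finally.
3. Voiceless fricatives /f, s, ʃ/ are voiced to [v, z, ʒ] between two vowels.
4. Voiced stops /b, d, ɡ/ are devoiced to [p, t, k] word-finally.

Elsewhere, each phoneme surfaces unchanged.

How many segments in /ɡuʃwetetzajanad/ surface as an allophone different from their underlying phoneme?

Segments that undergo a rule: /a/ → [aː] (rule 1); /a/ → [aː] (rule 1); /a/ → [aː] (rule 1); /d/ → [t] (rule 4).
All other segments surface unchanged.

4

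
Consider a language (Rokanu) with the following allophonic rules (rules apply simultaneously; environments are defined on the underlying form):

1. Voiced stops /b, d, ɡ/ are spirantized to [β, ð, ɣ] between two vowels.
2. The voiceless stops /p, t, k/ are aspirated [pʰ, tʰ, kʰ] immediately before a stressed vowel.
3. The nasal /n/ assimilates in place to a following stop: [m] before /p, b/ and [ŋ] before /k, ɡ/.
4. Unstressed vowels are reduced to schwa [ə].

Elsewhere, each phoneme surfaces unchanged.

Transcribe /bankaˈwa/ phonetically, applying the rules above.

/b/ (word-initial) fails the environment for rule 1, so it stays [b].
/a/ meets the environment for rule 4 (in an unstressed syllable) → [ə].
/n/ (between /a/ and /k/) occurs before a labial or velar stop → [ŋ] by rule 3.
/k/ (between /n/ and /a/) is in the target of rule 2 but the environment (immediately before a stressed vowel) is not met → [k].
Rule 4 applies to /a/ (between /k/ and /w/: in an unstressed syllable) → [ə].
/a/ — word-final; rule 4 does not apply here → [a].

[bəŋkəˈwa]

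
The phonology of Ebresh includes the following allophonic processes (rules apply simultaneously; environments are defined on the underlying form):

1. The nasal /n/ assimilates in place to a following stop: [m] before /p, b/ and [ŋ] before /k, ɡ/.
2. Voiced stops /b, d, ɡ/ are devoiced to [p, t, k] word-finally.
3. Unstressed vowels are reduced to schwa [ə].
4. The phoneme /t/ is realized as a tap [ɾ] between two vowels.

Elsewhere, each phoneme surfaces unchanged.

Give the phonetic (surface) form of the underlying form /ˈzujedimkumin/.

/z/ stays [z].
/u/ — between /z/ and /j/; rule 3 does not apply here → [u].
/j/ (between /u/ and /e/) is unaffected → [j].
/e/ — between /j/ and /d/, in an unstressed syllable — surfaces as [ə] (rule 3).
/d/ (between /e/ and /i/) fails the environment for rule 2, so it stays [d].
/i/ (between /d/ and /m/) occurs in an unstressed syllable → [ə] by rule 3.
/m/ stays [m].
/k/ — not in any rule's target class → [k].
/u/ meets the environment for rule 3 (in an unstressed syllable) → [ə].
/m/ stays [m].
/i/ (between /m/ and /n/) occurs in an unstressed syllable → [ə] by rule 3.
/n/ (word-final): rule 1 targets it, but not before a labial or velar stop → unchanged [n].

[ˈzujədəmkəmən]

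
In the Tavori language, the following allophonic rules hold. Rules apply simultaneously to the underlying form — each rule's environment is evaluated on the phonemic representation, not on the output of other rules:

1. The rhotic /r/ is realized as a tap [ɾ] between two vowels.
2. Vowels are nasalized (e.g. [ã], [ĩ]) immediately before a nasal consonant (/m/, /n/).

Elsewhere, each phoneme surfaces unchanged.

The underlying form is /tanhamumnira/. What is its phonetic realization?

/a/ (between /t/ and /n/): before a nasal consonant, so rule 2 applies → [ã].
/a/ meets the environment for rule 2 (before a nasal consonant) → [ã].
/u/ (between /m/ and /m/) occurs before a nasal consonant → [ũ] by rule 2.
/i/ — between /n/ and /r/; rule 2 does not apply here → [i].
/r/ — between /i/ and /a/, between two vowels — surfaces as [ɾ] (rule 1).
/a/ (word-final) is in the target of rule 2 but the environment (before a nasal consonant) is not met → [a].

[tãnhãmũmniɾa]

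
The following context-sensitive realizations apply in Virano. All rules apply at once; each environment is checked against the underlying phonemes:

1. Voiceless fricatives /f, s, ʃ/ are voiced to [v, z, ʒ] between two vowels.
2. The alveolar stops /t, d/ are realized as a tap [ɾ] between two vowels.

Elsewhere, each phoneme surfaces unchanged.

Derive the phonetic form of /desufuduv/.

[dezuvuɾuv]

/d/ — word-initial; rule 2 does not apply here → [d].
/e/ (between /d/ and /s/): no rule targets it → [e].
/s/ (between /e/ and /u/): between two vowels, so rule 1 applies → [z].
/u/ — not in any rule's target class → [u].
/f/ (between /u/ and /u/): between two vowels, so rule 1 applies → [v].
/u/ (between /f/ and /d/): no rule targets it → [u].
/d/ (between /u/ and /u/) occurs between two vowels → [ɾ] by rule 2.
/u/ (between /d/ and /v/): no rule targets it → [u].
/v/ (word-final): no rule targets it → [v].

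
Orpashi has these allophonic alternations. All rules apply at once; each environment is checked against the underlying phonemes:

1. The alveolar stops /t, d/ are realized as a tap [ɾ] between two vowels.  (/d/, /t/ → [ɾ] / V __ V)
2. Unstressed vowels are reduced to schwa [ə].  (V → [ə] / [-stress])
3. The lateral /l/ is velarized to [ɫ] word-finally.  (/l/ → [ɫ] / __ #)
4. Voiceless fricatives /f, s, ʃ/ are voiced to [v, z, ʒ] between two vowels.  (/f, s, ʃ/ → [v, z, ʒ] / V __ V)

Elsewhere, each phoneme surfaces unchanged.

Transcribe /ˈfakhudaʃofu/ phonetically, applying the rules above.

[ˈfakhəɾəʒəvə]

/f/ (word-initial): rule 4 targets it, but not between two vowels → unchanged [f].
/a/ (between /f/ and /k/): rule 2 targets it, but not in an unstressed syllable → unchanged [a].
/k/ stays [k].
/h/ (between /k/ and /u/) is unaffected → [h].
/u/ — between /h/ and /d/, in an unstressed syllable — surfaces as [ə] (rule 2).
/d/ — between /u/ and /a/, between two vowels — surfaces as [ɾ] (rule 1).
Rule 2 applies to /a/ (between /d/ and /ʃ/: in an unstressed syllable) → [ə].
/ʃ/ (between /a/ and /o/): between two vowels, so rule 4 applies → [ʒ].
/o/ — between /ʃ/ and /f/, in an unstressed syllable — surfaces as [ə] (rule 2).
Rule 4 applies to /f/ (between /o/ and /u/: between two vowels) → [v].
/u/ (word-final): in an unstressed syllable, so rule 2 applies → [ə].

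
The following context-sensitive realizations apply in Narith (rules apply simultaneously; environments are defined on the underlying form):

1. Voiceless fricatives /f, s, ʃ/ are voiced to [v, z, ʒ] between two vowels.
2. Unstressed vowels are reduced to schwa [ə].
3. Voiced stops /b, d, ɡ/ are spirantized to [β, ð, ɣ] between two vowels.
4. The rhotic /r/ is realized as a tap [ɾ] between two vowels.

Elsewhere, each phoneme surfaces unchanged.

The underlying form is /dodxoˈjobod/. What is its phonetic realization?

/d/ — word-initial; rule 3 does not apply here → [d].
/o/ (between /d/ and /d/): in an unstressed syllable, so rule 2 applies → [ə].
/d/ (between /o/ and /x/): rule 3 targets it, but not between two vowels → unchanged [d].
/x/ stays [x].
/o/ (between /x/ and /j/) occurs in an unstressed syllable → [ə] by rule 2.
/j/ stays [j].
/o/ (between /j/ and /b/): rule 2 targets it, but not in an unstressed syllable → unchanged [o].
/b/ (between /o/ and /o/) occurs between two vowels → [β] by rule 3.
Rule 2 applies to /o/ (between /b/ and /d/: in an unstressed syllable) → [ə].
/d/ — word-final; rule 3 does not apply here → [d].

[dədxəˈjoβəd]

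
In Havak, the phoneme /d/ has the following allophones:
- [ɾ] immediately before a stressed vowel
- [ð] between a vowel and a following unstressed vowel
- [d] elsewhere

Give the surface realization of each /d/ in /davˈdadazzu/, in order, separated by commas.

Occurrence 1 (position 1): no conditioning environment matches → elsewhere allophone [d].
Occurrence 2 (position 4): immediately before a stressed vowel → [ɾ].
Occurrence 3 (position 6): between a vowel and a following unstressed vowel → [ð].

[d], [ɾ], [ð]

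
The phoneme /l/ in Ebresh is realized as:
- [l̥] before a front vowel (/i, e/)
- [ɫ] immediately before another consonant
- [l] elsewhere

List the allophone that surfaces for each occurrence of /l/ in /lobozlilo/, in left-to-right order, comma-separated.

[l], [l̥], [l]

Occurrence 1 (position 1): no conditioning environment matches → elsewhere allophone [l].
Occurrence 2 (position 6): before a front vowel (/i, e/) → [l̥].
Occurrence 3 (position 8): no conditioning environment matches → elsewhere allophone [l].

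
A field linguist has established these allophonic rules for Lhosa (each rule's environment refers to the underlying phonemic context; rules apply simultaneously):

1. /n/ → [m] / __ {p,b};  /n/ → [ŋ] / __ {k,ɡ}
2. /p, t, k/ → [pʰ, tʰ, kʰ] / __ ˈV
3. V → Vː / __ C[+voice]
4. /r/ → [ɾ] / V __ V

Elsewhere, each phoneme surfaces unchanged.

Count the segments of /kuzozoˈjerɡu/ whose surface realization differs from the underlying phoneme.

4

Segments that undergo a rule: /u/ → [uː] (rule 3); /o/ → [oː] (rule 3); /o/ → [oː] (rule 3); /e/ → [eː] (rule 3).
All other segments surface unchanged.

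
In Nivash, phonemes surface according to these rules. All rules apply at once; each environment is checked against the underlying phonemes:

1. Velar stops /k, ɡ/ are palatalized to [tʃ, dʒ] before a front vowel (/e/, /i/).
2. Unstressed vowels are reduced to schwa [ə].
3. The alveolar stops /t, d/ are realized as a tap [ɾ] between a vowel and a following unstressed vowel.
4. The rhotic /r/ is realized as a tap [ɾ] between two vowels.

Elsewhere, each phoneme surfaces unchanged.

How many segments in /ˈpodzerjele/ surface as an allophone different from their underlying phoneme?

3

Segments that undergo a rule: /e/ → [ə] (rule 2); /e/ → [ə] (rule 2); /e/ → [ə] (rule 2).
All other segments surface unchanged.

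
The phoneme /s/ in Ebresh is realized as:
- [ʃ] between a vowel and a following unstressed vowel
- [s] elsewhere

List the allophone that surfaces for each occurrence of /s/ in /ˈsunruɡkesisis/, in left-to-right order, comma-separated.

[s], [ʃ], [ʃ], [s]

Occurrence 1 (position 1): no conditioning environment matches → elsewhere allophone [s].
Occurrence 2 (position 9): between a vowel and a following unstressed vowel → [ʃ].
Occurrence 3 (position 11): between a vowel and a following unstressed vowel → [ʃ].
Occurrence 4 (position 13): no conditioning environment matches → elsewhere allophone [s].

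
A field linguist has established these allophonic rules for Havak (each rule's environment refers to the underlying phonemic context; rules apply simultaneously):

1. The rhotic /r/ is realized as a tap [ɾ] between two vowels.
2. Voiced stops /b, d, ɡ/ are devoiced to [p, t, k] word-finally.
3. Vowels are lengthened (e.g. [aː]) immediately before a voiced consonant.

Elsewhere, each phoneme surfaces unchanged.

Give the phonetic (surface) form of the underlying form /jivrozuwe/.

[jiːvroːzuːwe]

/j/ stays [j].
/i/ meets the environment for rule 3 (before a voiced consonant) → [iː].
/v/ — not in any rule's target class → [v].
/r/ (between /v/ and /o/) fails the environment for rule 1, so it stays [r].
Rule 3 applies to /o/ (between /r/ and /z/: before a voiced consonant) → [oː].
/z/ stays [z].
/u/ — between /z/ and /w/, before a voiced consonant — surfaces as [uː] (rule 3).
/w/ stays [w].
/e/ (word-final): rule 3 targets it, but not before a voiced consonant → unchanged [e].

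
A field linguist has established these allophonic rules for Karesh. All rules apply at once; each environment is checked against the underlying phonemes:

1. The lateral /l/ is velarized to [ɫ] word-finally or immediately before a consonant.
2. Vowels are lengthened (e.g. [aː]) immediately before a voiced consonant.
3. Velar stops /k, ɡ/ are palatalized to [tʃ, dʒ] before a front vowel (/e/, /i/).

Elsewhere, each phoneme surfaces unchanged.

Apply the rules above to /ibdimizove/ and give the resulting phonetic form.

[iːbdiːmiːzoːve]

/i/ (word-initial) occurs before a voiced consonant → [iː] by rule 2.
/b/ (between /i/ and /d/): no rule targets it → [b].
/d/ (between /b/ and /i/) is unaffected → [d].
/i/ (between /d/ and /m/): before a voiced consonant, so rule 2 applies → [iː].
/m/ stays [m].
Rule 2 applies to /i/ (between /m/ and /z/: before a voiced consonant) → [iː].
/z/ stays [z].
/o/ — between /z/ and /v/, before a voiced consonant — surfaces as [oː] (rule 2).
/v/ — not in any rule's target class → [v].
/e/ (word-final) is in the target of rule 2 but the environment (before a voiced consonant) is not met → [e].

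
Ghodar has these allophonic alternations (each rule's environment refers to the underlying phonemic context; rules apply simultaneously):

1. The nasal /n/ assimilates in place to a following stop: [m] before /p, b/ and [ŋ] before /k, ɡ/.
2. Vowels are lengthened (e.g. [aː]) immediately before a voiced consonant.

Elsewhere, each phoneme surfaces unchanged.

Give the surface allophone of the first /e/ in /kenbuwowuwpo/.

/e/ (between /k/ and /n/): before a voiced consonant, so rule 2 applies → [eː].

[eː]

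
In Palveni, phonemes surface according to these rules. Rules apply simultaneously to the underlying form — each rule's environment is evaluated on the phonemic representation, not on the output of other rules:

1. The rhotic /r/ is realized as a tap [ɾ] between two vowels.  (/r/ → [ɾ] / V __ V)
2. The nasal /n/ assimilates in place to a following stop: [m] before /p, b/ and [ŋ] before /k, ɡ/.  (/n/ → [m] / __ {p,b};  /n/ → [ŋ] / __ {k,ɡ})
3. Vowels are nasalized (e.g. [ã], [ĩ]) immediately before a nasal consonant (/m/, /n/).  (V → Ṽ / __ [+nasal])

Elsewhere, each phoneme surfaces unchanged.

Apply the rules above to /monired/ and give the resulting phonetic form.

[mõniɾed]

/o/ meets the environment for rule 3 (before a nasal consonant) → [õ].
/n/ (between /o/ and /i/): rule 2 targets it, but not before a labial or velar stop → unchanged [n].
/i/ (between /n/ and /r/) is in the target of rule 3 but the environment (before a nasal consonant) is not met → [i].
/r/ (between /i/ and /e/): between two vowels, so rule 1 applies → [ɾ].
/e/ (between /r/ and /d/) fails the environment for rule 3, so it stays [e].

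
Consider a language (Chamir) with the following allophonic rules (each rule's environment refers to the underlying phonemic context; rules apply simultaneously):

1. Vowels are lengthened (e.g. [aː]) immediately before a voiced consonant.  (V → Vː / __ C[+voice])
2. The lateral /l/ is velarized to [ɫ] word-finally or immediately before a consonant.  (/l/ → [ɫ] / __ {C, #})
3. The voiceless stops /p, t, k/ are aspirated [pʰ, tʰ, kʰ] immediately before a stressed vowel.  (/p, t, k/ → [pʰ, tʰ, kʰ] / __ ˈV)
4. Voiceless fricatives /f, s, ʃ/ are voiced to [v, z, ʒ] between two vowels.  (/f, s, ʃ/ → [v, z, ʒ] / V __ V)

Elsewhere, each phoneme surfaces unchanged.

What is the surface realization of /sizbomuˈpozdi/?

[siːzboːmuˈpʰoːzdi]

/s/ (word-initial): rule 4 targets it, but not between two vowels → unchanged [s].
/i/ — between /s/ and /z/, before a voiced consonant — surfaces as [iː] (rule 1).
/z/ (between /i/ and /b/) is unaffected → [z].
/b/ (between /z/ and /o/): no rule targets it → [b].
/o/ (between /b/ and /m/) occurs before a voiced consonant → [oː] by rule 1.
/m/ stays [m].
/u/ (between /m/ and /p/): rule 1 targets it, but not before a voiced consonant → unchanged [u].
/p/ meets the environment for rule 3 (immediately before a stressed vowel) → [pʰ].
/o/ meets the environment for rule 1 (before a voiced consonant) → [oː].
/z/ stays [z].
/d/ (between /z/ and /i/) is unaffected → [d].
/i/ (word-final) is in the target of rule 1 but the environment (before a voiced consonant) is not met → [i].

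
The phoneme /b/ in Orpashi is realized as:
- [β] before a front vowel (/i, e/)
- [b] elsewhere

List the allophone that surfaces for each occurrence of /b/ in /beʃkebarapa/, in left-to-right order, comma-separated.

Occurrence 1 (position 1): before a front vowel (/i, e/) → [β].
Occurrence 2 (position 6): no conditioning environment matches → elsewhere allophone [b].

[β], [b]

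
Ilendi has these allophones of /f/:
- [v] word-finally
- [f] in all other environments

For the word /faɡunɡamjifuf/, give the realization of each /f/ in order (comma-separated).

[f], [f], [v]

Occurrence 1 (position 1): no conditioning environment matches → elsewhere allophone [f].
Occurrence 2 (position 11): no conditioning environment matches → elsewhere allophone [f].
Occurrence 3 (position 13): word-finally → [v].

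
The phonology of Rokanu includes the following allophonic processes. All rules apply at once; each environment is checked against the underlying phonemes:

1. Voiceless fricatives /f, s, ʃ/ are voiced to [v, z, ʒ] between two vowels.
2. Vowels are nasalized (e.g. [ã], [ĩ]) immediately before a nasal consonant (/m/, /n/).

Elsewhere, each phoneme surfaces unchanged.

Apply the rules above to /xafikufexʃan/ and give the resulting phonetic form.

/x/ (word-initial) is unaffected → [x].
/a/ (between /x/ and /f/) is in the target of rule 2 but the environment (before a nasal consonant) is not met → [a].
/f/ (between /a/ and /i/): between two vowels, so rule 1 applies → [v].
/i/ (between /f/ and /k/) fails the environment for rule 2, so it stays [i].
/k/ — not in any rule's target class → [k].
/u/ (between /k/ and /f/) is in the target of rule 2 but the environment (before a nasal consonant) is not met → [u].
/f/ — between /u/ and /e/, between two vowels — surfaces as [v] (rule 1).
/e/ (between /f/ and /x/) fails the environment for rule 2, so it stays [e].
/x/ (between /e/ and /ʃ/) is unaffected → [x].
/ʃ/ (between /x/ and /a/) fails the environment for rule 1, so it stays [ʃ].
/a/ (between /ʃ/ and /n/): before a nasal consonant, so rule 2 applies → [ã].
/n/ (word-final) is unaffected → [n].

[xavikuvexʃãn]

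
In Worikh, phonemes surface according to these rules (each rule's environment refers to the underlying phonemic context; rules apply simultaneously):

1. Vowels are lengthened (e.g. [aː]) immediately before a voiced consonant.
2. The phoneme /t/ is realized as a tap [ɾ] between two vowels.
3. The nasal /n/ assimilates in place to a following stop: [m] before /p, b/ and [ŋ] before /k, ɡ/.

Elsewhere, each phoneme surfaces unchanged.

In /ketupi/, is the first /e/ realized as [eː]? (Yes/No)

No

/e/ (between /k/ and /t/): rule 1 targets it, but not before a voiced consonant → unchanged [e].
The actual realization is [e], not [eː].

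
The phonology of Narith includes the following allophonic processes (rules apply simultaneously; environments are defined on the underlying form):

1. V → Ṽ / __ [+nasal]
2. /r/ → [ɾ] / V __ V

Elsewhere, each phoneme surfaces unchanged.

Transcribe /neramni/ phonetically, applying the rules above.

[neɾãmni]

/n/ (word-initial) is unaffected → [n].
/e/ (between /n/ and /r/) fails the environment for rule 1, so it stays [e].
/r/ (between /e/ and /a/) occurs between two vowels → [ɾ] by rule 2.
/a/ (between /r/ and /m/) occurs before a nasal consonant → [ã] by rule 1.
/m/ (between /a/ and /n/): no rule targets it → [m].
/n/ (between /m/ and /i/) is unaffected → [n].
/i/ — word-final; rule 1 does not apply here → [i].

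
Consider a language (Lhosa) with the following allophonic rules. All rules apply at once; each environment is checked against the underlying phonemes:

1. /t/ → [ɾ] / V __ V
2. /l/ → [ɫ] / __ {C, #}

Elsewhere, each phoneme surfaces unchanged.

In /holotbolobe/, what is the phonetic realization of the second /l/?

/l/ (between /o/ and /o/): rule 2 targets it, but not word-finally or immediately before a consonant → unchanged [l].

[l]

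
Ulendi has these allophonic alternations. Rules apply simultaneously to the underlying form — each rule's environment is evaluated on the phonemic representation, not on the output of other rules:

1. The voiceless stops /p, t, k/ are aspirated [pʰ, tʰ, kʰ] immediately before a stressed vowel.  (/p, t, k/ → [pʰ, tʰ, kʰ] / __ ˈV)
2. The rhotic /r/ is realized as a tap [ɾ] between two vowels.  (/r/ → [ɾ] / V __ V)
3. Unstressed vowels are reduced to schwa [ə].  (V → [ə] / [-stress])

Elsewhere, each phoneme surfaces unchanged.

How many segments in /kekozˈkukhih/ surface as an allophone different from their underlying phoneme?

4

Segments that undergo a rule: /e/ → [ə] (rule 3); /o/ → [ə] (rule 3); /k/ → [kʰ] (rule 1); /i/ → [ə] (rule 3).
All other segments surface unchanged.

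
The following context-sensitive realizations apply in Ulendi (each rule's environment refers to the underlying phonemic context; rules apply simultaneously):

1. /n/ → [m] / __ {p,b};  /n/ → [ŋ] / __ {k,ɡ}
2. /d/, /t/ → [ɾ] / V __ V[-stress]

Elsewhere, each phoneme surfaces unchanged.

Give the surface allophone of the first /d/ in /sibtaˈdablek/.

/d/ (between /a/ and /a/): rule 2 targets it, but not between a vowel and a following unstressed vowel → unchanged [d].

[d]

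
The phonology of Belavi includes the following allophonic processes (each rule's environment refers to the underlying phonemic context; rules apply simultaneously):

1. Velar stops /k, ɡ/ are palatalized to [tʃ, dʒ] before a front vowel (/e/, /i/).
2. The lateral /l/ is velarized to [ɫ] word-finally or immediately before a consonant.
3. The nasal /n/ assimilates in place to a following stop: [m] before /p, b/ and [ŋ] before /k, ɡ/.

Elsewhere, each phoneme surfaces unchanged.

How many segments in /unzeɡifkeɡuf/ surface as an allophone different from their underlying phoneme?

Segments that undergo a rule: /ɡ/ → [dʒ] (rule 1); /k/ → [tʃ] (rule 1).
All other segments surface unchanged.

2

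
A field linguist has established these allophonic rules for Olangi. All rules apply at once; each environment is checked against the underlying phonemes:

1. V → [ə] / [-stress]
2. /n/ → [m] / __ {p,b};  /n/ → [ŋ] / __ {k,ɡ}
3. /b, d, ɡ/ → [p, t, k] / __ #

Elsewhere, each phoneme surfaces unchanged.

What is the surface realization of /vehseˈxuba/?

[vəhsəˈxubə]

/e/ (between /v/ and /h/): in an unstressed syllable, so rule 1 applies → [ə].
/e/ meets the environment for rule 1 (in an unstressed syllable) → [ə].
/u/ (between /x/ and /b/) is in the target of rule 1 but the environment (in an unstressed syllable) is not met → [u].
/b/ (between /u/ and /a/) fails the environment for rule 3, so it stays [b].
Rule 1 applies to /a/ (word-final: in an unstressed syllable) → [ə].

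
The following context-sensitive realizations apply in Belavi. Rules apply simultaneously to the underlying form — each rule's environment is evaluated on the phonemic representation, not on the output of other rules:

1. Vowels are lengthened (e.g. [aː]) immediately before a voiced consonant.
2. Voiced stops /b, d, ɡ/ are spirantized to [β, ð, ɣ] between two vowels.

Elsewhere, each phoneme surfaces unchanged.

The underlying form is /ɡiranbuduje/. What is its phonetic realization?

[ɡiːraːnbuːðuːje]

/ɡ/ — word-initial; rule 2 does not apply here → [ɡ].
Rule 1 applies to /i/ (between /ɡ/ and /r/: before a voiced consonant) → [iː].
/r/ stays [r].
/a/ (between /r/ and /n/) occurs before a voiced consonant → [aː] by rule 1.
/n/ — not in any rule's target class → [n].
/b/ (between /n/ and /u/) is in the target of rule 2 but the environment (between two vowels) is not met → [b].
/u/ — between /b/ and /d/, before a voiced consonant — surfaces as [uː] (rule 1).
/d/ (between /u/ and /u/): between two vowels, so rule 2 applies → [ð].
Rule 1 applies to /u/ (between /d/ and /j/: before a voiced consonant) → [uː].
/j/ — not in any rule's target class → [j].
/e/ (word-final) is in the target of rule 1 but the environment (before a voiced consonant) is not met → [e].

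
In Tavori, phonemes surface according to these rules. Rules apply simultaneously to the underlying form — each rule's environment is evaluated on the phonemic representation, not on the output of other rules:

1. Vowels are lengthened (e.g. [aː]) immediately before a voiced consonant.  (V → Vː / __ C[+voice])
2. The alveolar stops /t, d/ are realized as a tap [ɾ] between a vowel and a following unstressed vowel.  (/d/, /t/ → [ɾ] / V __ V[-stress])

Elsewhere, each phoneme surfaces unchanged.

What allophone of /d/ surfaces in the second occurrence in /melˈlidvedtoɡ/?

/d/ (between /e/ and /t/) is in the target of rule 2 but the environment (between a vowel and a following unstressed vowel) is not met → [d].

[d]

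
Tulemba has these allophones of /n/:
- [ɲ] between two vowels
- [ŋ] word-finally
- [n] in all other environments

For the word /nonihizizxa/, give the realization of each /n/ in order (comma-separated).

[n], [ɲ]

Occurrence 1 (position 1): no conditioning environment matches → elsewhere allophone [n].
Occurrence 2 (position 3): between two vowels → [ɲ].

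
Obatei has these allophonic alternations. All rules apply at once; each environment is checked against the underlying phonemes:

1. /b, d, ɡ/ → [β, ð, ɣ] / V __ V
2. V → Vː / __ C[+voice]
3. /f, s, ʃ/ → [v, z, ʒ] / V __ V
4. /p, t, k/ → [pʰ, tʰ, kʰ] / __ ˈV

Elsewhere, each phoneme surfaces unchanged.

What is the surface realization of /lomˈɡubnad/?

/l/ (word-initial): no rule targets it → [l].
/o/ meets the environment for rule 2 (before a voiced consonant) → [oː].
/m/ (between /o/ and /ɡ/): no rule targets it → [m].
/ɡ/ (between /m/ and /u/) fails the environment for rule 1, so it stays [ɡ].
/u/ meets the environment for rule 2 (before a voiced consonant) → [uː].
/b/ (between /u/ and /n/): rule 1 targets it, but not between two vowels → unchanged [b].
/n/ (between /b/ and /a/): no rule targets it → [n].
/a/ (between /n/ and /d/): before a voiced consonant, so rule 2 applies → [aː].
/d/ — word-final; rule 1 does not apply here → [d].

[loːmˈɡuːbnaːd]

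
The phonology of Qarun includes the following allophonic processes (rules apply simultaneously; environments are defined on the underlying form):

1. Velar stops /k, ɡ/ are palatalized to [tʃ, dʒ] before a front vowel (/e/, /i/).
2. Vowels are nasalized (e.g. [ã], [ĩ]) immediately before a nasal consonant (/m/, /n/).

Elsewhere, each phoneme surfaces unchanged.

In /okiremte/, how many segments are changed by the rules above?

2

Segments that undergo a rule: /k/ → [tʃ] (rule 1); /e/ → [ẽ] (rule 2).
All other segments surface unchanged.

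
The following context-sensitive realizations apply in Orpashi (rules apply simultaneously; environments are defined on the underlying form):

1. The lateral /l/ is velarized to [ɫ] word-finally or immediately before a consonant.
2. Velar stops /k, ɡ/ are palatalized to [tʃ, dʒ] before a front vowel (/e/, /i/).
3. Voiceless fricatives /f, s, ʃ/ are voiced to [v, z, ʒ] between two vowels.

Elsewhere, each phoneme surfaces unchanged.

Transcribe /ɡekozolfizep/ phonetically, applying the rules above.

[dʒekozoɫfizep]

/ɡ/ (word-initial) occurs before a front vowel → [dʒ] by rule 2.
/e/ (between /ɡ/ and /k/): no rule targets it → [e].
/k/ (between /e/ and /o/): rule 2 targets it, but not before a front vowel → unchanged [k].
/o/ — not in any rule's target class → [o].
/z/ (between /o/ and /o/): no rule targets it → [z].
/o/ (between /z/ and /l/): no rule targets it → [o].
/l/ (between /o/ and /f/): word-finally or immediately before a consonant, so rule 1 applies → [ɫ].
/f/ (between /l/ and /i/) fails the environment for rule 3, so it stays [f].
/i/ stays [i].
/z/ (between /i/ and /e/): no rule targets it → [z].
/e/ stays [e].
/p/ (word-final): no rule targets it → [p].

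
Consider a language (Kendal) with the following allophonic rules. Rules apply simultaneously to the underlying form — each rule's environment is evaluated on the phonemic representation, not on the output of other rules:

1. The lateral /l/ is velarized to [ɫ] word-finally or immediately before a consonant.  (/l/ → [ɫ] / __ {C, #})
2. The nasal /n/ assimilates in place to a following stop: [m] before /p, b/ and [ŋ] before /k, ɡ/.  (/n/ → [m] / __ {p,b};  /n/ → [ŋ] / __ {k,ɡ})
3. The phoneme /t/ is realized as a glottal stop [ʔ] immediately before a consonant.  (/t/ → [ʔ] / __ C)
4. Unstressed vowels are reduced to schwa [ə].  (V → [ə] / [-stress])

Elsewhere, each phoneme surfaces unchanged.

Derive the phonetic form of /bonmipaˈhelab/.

/b/ (word-initial): no rule targets it → [b].
/o/ meets the environment for rule 4 (in an unstressed syllable) → [ə].
/n/ (between /o/ and /m/): rule 2 targets it, but not before a labial or velar stop → unchanged [n].
/m/ (between /n/ and /i/) is unaffected → [m].
/i/ (between /m/ and /p/): in an unstressed syllable, so rule 4 applies → [ə].
/p/ (between /i/ and /a/): no rule targets it → [p].
/a/ — between /p/ and /h/, in an unstressed syllable — surfaces as [ə] (rule 4).
/h/ stays [h].
/e/ (between /h/ and /l/) fails the environment for rule 4, so it stays [e].
/l/ — between /e/ and /a/; rule 1 does not apply here → [l].
/a/ (between /l/ and /b/) occurs in an unstressed syllable → [ə] by rule 4.
/b/ stays [b].

[bənməpəˈheləb]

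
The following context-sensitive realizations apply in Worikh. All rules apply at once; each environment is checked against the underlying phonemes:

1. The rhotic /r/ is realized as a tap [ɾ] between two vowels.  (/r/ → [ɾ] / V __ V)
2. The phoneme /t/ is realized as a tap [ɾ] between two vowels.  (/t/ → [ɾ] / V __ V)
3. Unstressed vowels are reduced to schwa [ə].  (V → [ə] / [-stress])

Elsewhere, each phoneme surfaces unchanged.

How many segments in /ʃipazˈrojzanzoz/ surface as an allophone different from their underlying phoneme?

4

Segments that undergo a rule: /i/ → [ə] (rule 3); /a/ → [ə] (rule 3); /a/ → [ə] (rule 3); /o/ → [ə] (rule 3).
All other segments surface unchanged.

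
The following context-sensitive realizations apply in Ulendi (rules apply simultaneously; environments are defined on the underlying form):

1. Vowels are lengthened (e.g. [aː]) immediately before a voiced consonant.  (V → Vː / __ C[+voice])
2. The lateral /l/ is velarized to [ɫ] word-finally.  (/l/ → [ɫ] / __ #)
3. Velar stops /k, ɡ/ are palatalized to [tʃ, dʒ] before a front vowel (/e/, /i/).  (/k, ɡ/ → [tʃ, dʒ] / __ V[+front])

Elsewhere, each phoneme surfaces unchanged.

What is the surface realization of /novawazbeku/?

/n/ (word-initial): no rule targets it → [n].
/o/ (between /n/ and /v/) occurs before a voiced consonant → [oː] by rule 1.
/v/ (between /o/ and /a/): no rule targets it → [v].
/a/ — between /v/ and /w/, before a voiced consonant — surfaces as [aː] (rule 1).
/w/ (between /a/ and /a/): no rule targets it → [w].
/a/ — between /w/ and /z/, before a voiced consonant — surfaces as [aː] (rule 1).
/z/ — not in any rule's target class → [z].
/b/ stays [b].
/e/ (between /b/ and /k/): rule 1 targets it, but not before a voiced consonant → unchanged [e].
/k/ (between /e/ and /u/) fails the environment for rule 3, so it stays [k].
/u/ (word-final) is in the target of rule 1 but the environment (before a voiced consonant) is not met → [u].

[noːvaːwaːzbeku]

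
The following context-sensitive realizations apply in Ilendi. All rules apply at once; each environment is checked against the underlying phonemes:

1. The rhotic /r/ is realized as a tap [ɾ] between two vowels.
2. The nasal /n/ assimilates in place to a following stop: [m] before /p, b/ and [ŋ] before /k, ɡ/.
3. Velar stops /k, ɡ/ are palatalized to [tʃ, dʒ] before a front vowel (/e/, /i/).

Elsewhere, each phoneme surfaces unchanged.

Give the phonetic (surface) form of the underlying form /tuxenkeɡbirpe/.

/n/ (between /e/ and /k/): before a labial or velar stop, so rule 2 applies → [ŋ].
/k/ — between /n/ and /e/, before a front vowel — surfaces as [tʃ] (rule 3).
/ɡ/ (between /e/ and /b/): rule 3 targets it, but not before a front vowel → unchanged [ɡ].
/r/ (between /i/ and /p/) fails the environment for rule 1, so it stays [r].

[tuxeŋtʃeɡbirpe]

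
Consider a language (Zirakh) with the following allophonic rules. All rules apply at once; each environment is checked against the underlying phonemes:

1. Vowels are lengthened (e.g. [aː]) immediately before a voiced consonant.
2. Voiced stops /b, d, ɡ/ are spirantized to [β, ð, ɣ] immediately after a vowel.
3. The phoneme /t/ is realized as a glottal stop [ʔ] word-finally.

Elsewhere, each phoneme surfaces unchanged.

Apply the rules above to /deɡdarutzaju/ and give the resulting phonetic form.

/d/ (word-initial) fails the environment for rule 2, so it stays [d].
/e/ (between /d/ and /ɡ/): before a voiced consonant, so rule 1 applies → [eː].
/ɡ/ (between /e/ and /d/) occurs immediately after a vowel → [ɣ] by rule 2.
/d/ (between /ɡ/ and /a/) is in the target of rule 2 but the environment (immediately after a vowel) is not met → [d].
/a/ (between /d/ and /r/) occurs before a voiced consonant → [aː] by rule 1.
/u/ (between /r/ and /t/): rule 1 targets it, but not before a voiced consonant → unchanged [u].
/t/ (between /u/ and /z/): rule 3 targets it, but not word-finally → unchanged [t].
Rule 1 applies to /a/ (between /z/ and /j/: before a voiced consonant) → [aː].
/u/ (word-final) fails the environment for rule 1, so it stays [u].

[deːɣdaːrutzaːju]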